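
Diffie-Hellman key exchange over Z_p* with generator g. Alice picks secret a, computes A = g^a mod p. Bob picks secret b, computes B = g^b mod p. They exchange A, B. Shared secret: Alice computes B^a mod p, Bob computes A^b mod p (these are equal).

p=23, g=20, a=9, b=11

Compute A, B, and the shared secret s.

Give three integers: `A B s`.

A = 20^9 mod 23  (bits of 9 = 1001)
  bit 0 = 1: r = r^2 * 20 mod 23 = 1^2 * 20 = 1*20 = 20
  bit 1 = 0: r = r^2 mod 23 = 20^2 = 9
  bit 2 = 0: r = r^2 mod 23 = 9^2 = 12
  bit 3 = 1: r = r^2 * 20 mod 23 = 12^2 * 20 = 6*20 = 5
  -> A = 5
B = 20^11 mod 23  (bits of 11 = 1011)
  bit 0 = 1: r = r^2 * 20 mod 23 = 1^2 * 20 = 1*20 = 20
  bit 1 = 0: r = r^2 mod 23 = 20^2 = 9
  bit 2 = 1: r = r^2 * 20 mod 23 = 9^2 * 20 = 12*20 = 10
  bit 3 = 1: r = r^2 * 20 mod 23 = 10^2 * 20 = 8*20 = 22
  -> B = 22
s = B^a = 22^9 mod 23  (bits of 9 = 1001)
  bit 0 = 1: r = r^2 * 22 mod 23 = 1^2 * 22 = 1*22 = 22
  bit 1 = 0: r = r^2 mod 23 = 22^2 = 1
  bit 2 = 0: r = r^2 mod 23 = 1^2 = 1
  bit 3 = 1: r = r^2 * 22 mod 23 = 1^2 * 22 = 1*22 = 22
  -> s = B^a = 22

Answer: 5 22 22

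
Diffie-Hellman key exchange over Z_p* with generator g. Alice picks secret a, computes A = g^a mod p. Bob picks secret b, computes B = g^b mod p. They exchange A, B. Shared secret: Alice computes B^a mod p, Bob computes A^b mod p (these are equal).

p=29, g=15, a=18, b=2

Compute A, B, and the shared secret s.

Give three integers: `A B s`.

A = 15^18 mod 29  (bits of 18 = 10010)
  bit 0 = 1: r = r^2 * 15 mod 29 = 1^2 * 15 = 1*15 = 15
  bit 1 = 0: r = r^2 mod 29 = 15^2 = 22
  bit 2 = 0: r = r^2 mod 29 = 22^2 = 20
  bit 3 = 1: r = r^2 * 15 mod 29 = 20^2 * 15 = 23*15 = 26
  bit 4 = 0: r = r^2 mod 29 = 26^2 = 9
  -> A = 9
B = 15^2 mod 29  (bits of 2 = 10)
  bit 0 = 1: r = r^2 * 15 mod 29 = 1^2 * 15 = 1*15 = 15
  bit 1 = 0: r = r^2 mod 29 = 15^2 = 22
  -> B = 22
s = B^a = 22^18 mod 29  (bits of 18 = 10010)
  bit 0 = 1: r = r^2 * 22 mod 29 = 1^2 * 22 = 1*22 = 22
  bit 1 = 0: r = r^2 mod 29 = 22^2 = 20
  bit 2 = 0: r = r^2 mod 29 = 20^2 = 23
  bit 3 = 1: r = r^2 * 22 mod 29 = 23^2 * 22 = 7*22 = 9
  bit 4 = 0: r = r^2 mod 29 = 9^2 = 23
  -> s = B^a = 23

Answer: 9 22 23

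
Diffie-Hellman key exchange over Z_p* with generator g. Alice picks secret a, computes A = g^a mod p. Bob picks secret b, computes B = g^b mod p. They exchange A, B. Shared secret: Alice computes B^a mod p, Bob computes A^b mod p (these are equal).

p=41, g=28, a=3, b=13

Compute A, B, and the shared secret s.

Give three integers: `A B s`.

Answer: 17 30 22

Derivation:
A = 28^3 mod 41  (bits of 3 = 11)
  bit 0 = 1: r = r^2 * 28 mod 41 = 1^2 * 28 = 1*28 = 28
  bit 1 = 1: r = r^2 * 28 mod 41 = 28^2 * 28 = 5*28 = 17
  -> A = 17
B = 28^13 mod 41  (bits of 13 = 1101)
  bit 0 = 1: r = r^2 * 28 mod 41 = 1^2 * 28 = 1*28 = 28
  bit 1 = 1: r = r^2 * 28 mod 41 = 28^2 * 28 = 5*28 = 17
  bit 2 = 0: r = r^2 mod 41 = 17^2 = 2
  bit 3 = 1: r = r^2 * 28 mod 41 = 2^2 * 28 = 4*28 = 30
  -> B = 30
s = B^a = 30^3 mod 41  (bits of 3 = 11)
  bit 0 = 1: r = r^2 * 30 mod 41 = 1^2 * 30 = 1*30 = 30
  bit 1 = 1: r = r^2 * 30 mod 41 = 30^2 * 30 = 39*30 = 22
  -> s = B^a = 22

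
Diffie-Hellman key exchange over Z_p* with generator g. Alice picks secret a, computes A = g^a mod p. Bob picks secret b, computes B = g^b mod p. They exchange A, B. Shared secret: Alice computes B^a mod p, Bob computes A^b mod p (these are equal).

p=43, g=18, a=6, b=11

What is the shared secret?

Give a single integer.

Answer: 16

Derivation:
A = 18^6 mod 43  (bits of 6 = 110)
  bit 0 = 1: r = r^2 * 18 mod 43 = 1^2 * 18 = 1*18 = 18
  bit 1 = 1: r = r^2 * 18 mod 43 = 18^2 * 18 = 23*18 = 27
  bit 2 = 0: r = r^2 mod 43 = 27^2 = 41
  -> A = 41
B = 18^11 mod 43  (bits of 11 = 1011)
  bit 0 = 1: r = r^2 * 18 mod 43 = 1^2 * 18 = 1*18 = 18
  bit 1 = 0: r = r^2 mod 43 = 18^2 = 23
  bit 2 = 1: r = r^2 * 18 mod 43 = 23^2 * 18 = 13*18 = 19
  bit 3 = 1: r = r^2 * 18 mod 43 = 19^2 * 18 = 17*18 = 5
  -> B = 5
s = B^a = 5^6 mod 43  (bits of 6 = 110)
  bit 0 = 1: r = r^2 * 5 mod 43 = 1^2 * 5 = 1*5 = 5
  bit 1 = 1: r = r^2 * 5 mod 43 = 5^2 * 5 = 25*5 = 39
  bit 2 = 0: r = r^2 mod 43 = 39^2 = 16
  -> s = B^a = 16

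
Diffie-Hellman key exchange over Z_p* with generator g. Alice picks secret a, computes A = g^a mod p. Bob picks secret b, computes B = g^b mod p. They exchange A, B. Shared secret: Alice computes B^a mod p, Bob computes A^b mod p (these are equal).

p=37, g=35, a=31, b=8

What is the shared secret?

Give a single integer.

A = 35^31 mod 37  (bits of 31 = 11111)
  bit 0 = 1: r = r^2 * 35 mod 37 = 1^2 * 35 = 1*35 = 35
  bit 1 = 1: r = r^2 * 35 mod 37 = 35^2 * 35 = 4*35 = 29
  bit 2 = 1: r = r^2 * 35 mod 37 = 29^2 * 35 = 27*35 = 20
  bit 3 = 1: r = r^2 * 35 mod 37 = 20^2 * 35 = 30*35 = 14
  bit 4 = 1: r = r^2 * 35 mod 37 = 14^2 * 35 = 11*35 = 15
  -> A = 15
B = 35^8 mod 37  (bits of 8 = 1000)
  bit 0 = 1: r = r^2 * 35 mod 37 = 1^2 * 35 = 1*35 = 35
  bit 1 = 0: r = r^2 mod 37 = 35^2 = 4
  bit 2 = 0: r = r^2 mod 37 = 4^2 = 16
  bit 3 = 0: r = r^2 mod 37 = 16^2 = 34
  -> B = 34
s = B^a = 34^31 mod 37  (bits of 31 = 11111)
  bit 0 = 1: r = r^2 * 34 mod 37 = 1^2 * 34 = 1*34 = 34
  bit 1 = 1: r = r^2 * 34 mod 37 = 34^2 * 34 = 9*34 = 10
  bit 2 = 1: r = r^2 * 34 mod 37 = 10^2 * 34 = 26*34 = 33
  bit 3 = 1: r = r^2 * 34 mod 37 = 33^2 * 34 = 16*34 = 26
  bit 4 = 1: r = r^2 * 34 mod 37 = 26^2 * 34 = 10*34 = 7
  -> s = B^a = 7

Answer: 7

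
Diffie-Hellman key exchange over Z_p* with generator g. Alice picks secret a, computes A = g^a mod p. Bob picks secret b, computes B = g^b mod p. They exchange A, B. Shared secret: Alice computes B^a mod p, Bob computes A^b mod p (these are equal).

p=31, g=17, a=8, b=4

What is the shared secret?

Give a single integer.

A = 17^8 mod 31  (bits of 8 = 1000)
  bit 0 = 1: r = r^2 * 17 mod 31 = 1^2 * 17 = 1*17 = 17
  bit 1 = 0: r = r^2 mod 31 = 17^2 = 10
  bit 2 = 0: r = r^2 mod 31 = 10^2 = 7
  bit 3 = 0: r = r^2 mod 31 = 7^2 = 18
  -> A = 18
B = 17^4 mod 31  (bits of 4 = 100)
  bit 0 = 1: r = r^2 * 17 mod 31 = 1^2 * 17 = 1*17 = 17
  bit 1 = 0: r = r^2 mod 31 = 17^2 = 10
  bit 2 = 0: r = r^2 mod 31 = 10^2 = 7
  -> B = 7
s = B^a = 7^8 mod 31  (bits of 8 = 1000)
  bit 0 = 1: r = r^2 * 7 mod 31 = 1^2 * 7 = 1*7 = 7
  bit 1 = 0: r = r^2 mod 31 = 7^2 = 18
  bit 2 = 0: r = r^2 mod 31 = 18^2 = 14
  bit 3 = 0: r = r^2 mod 31 = 14^2 = 10
  -> s = B^a = 10

Answer: 10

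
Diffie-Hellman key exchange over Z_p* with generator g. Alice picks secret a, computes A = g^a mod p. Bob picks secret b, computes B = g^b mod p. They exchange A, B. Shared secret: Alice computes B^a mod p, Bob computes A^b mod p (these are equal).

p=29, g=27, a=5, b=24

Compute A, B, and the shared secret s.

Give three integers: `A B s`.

A = 27^5 mod 29  (bits of 5 = 101)
  bit 0 = 1: r = r^2 * 27 mod 29 = 1^2 * 27 = 1*27 = 27
  bit 1 = 0: r = r^2 mod 29 = 27^2 = 4
  bit 2 = 1: r = r^2 * 27 mod 29 = 4^2 * 27 = 16*27 = 26
  -> A = 26
B = 27^24 mod 29  (bits of 24 = 11000)
  bit 0 = 1: r = r^2 * 27 mod 29 = 1^2 * 27 = 1*27 = 27
  bit 1 = 1: r = r^2 * 27 mod 29 = 27^2 * 27 = 4*27 = 21
  bit 2 = 0: r = r^2 mod 29 = 21^2 = 6
  bit 3 = 0: r = r^2 mod 29 = 6^2 = 7
  bit 4 = 0: r = r^2 mod 29 = 7^2 = 20
  -> B = 20
s = B^a = 20^5 mod 29  (bits of 5 = 101)
  bit 0 = 1: r = r^2 * 20 mod 29 = 1^2 * 20 = 1*20 = 20
  bit 1 = 0: r = r^2 mod 29 = 20^2 = 23
  bit 2 = 1: r = r^2 * 20 mod 29 = 23^2 * 20 = 7*20 = 24
  -> s = B^a = 24

Answer: 26 20 24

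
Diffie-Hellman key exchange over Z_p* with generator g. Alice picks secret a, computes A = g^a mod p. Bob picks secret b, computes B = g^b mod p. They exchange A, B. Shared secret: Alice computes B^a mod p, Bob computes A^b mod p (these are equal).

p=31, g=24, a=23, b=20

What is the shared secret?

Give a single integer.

A = 24^23 mod 31  (bits of 23 = 10111)
  bit 0 = 1: r = r^2 * 24 mod 31 = 1^2 * 24 = 1*24 = 24
  bit 1 = 0: r = r^2 mod 31 = 24^2 = 18
  bit 2 = 1: r = r^2 * 24 mod 31 = 18^2 * 24 = 14*24 = 26
  bit 3 = 1: r = r^2 * 24 mod 31 = 26^2 * 24 = 25*24 = 11
  bit 4 = 1: r = r^2 * 24 mod 31 = 11^2 * 24 = 28*24 = 21
  -> A = 21
B = 24^20 mod 31  (bits of 20 = 10100)
  bit 0 = 1: r = r^2 * 24 mod 31 = 1^2 * 24 = 1*24 = 24
  bit 1 = 0: r = r^2 mod 31 = 24^2 = 18
  bit 2 = 1: r = r^2 * 24 mod 31 = 18^2 * 24 = 14*24 = 26
  bit 3 = 0: r = r^2 mod 31 = 26^2 = 25
  bit 4 = 0: r = r^2 mod 31 = 25^2 = 5
  -> B = 5
s = B^a = 5^23 mod 31  (bits of 23 = 10111)
  bit 0 = 1: r = r^2 * 5 mod 31 = 1^2 * 5 = 1*5 = 5
  bit 1 = 0: r = r^2 mod 31 = 5^2 = 25
  bit 2 = 1: r = r^2 * 5 mod 31 = 25^2 * 5 = 5*5 = 25
  bit 3 = 1: r = r^2 * 5 mod 31 = 25^2 * 5 = 5*5 = 25
  bit 4 = 1: r = r^2 * 5 mod 31 = 25^2 * 5 = 5*5 = 25
  -> s = B^a = 25

Answer: 25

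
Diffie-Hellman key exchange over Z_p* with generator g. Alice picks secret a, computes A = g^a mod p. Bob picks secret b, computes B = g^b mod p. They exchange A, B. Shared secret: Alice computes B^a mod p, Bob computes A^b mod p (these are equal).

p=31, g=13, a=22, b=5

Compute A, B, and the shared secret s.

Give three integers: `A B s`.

A = 13^22 mod 31  (bits of 22 = 10110)
  bit 0 = 1: r = r^2 * 13 mod 31 = 1^2 * 13 = 1*13 = 13
  bit 1 = 0: r = r^2 mod 31 = 13^2 = 14
  bit 2 = 1: r = r^2 * 13 mod 31 = 14^2 * 13 = 10*13 = 6
  bit 3 = 1: r = r^2 * 13 mod 31 = 6^2 * 13 = 5*13 = 3
  bit 4 = 0: r = r^2 mod 31 = 3^2 = 9
  -> A = 9
B = 13^5 mod 31  (bits of 5 = 101)
  bit 0 = 1: r = r^2 * 13 mod 31 = 1^2 * 13 = 1*13 = 13
  bit 1 = 0: r = r^2 mod 31 = 13^2 = 14
  bit 2 = 1: r = r^2 * 13 mod 31 = 14^2 * 13 = 10*13 = 6
  -> B = 6
s = B^a = 6^22 mod 31  (bits of 22 = 10110)
  bit 0 = 1: r = r^2 * 6 mod 31 = 1^2 * 6 = 1*6 = 6
  bit 1 = 0: r = r^2 mod 31 = 6^2 = 5
  bit 2 = 1: r = r^2 * 6 mod 31 = 5^2 * 6 = 25*6 = 26
  bit 3 = 1: r = r^2 * 6 mod 31 = 26^2 * 6 = 25*6 = 26
  bit 4 = 0: r = r^2 mod 31 = 26^2 = 25
  -> s = B^a = 25

Answer: 9 6 25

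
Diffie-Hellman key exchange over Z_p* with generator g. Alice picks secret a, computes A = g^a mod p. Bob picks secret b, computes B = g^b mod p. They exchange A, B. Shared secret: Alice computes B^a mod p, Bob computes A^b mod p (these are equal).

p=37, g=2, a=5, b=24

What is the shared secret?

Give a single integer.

Answer: 26

Derivation:
A = 2^5 mod 37  (bits of 5 = 101)
  bit 0 = 1: r = r^2 * 2 mod 37 = 1^2 * 2 = 1*2 = 2
  bit 1 = 0: r = r^2 mod 37 = 2^2 = 4
  bit 2 = 1: r = r^2 * 2 mod 37 = 4^2 * 2 = 16*2 = 32
  -> A = 32
B = 2^24 mod 37  (bits of 24 = 11000)
  bit 0 = 1: r = r^2 * 2 mod 37 = 1^2 * 2 = 1*2 = 2
  bit 1 = 1: r = r^2 * 2 mod 37 = 2^2 * 2 = 4*2 = 8
  bit 2 = 0: r = r^2 mod 37 = 8^2 = 27
  bit 3 = 0: r = r^2 mod 37 = 27^2 = 26
  bit 4 = 0: r = r^2 mod 37 = 26^2 = 10
  -> B = 10
s = B^a = 10^5 mod 37  (bits of 5 = 101)
  bit 0 = 1: r = r^2 * 10 mod 37 = 1^2 * 10 = 1*10 = 10
  bit 1 = 0: r = r^2 mod 37 = 10^2 = 26
  bit 2 = 1: r = r^2 * 10 mod 37 = 26^2 * 10 = 10*10 = 26
  -> s = B^a = 26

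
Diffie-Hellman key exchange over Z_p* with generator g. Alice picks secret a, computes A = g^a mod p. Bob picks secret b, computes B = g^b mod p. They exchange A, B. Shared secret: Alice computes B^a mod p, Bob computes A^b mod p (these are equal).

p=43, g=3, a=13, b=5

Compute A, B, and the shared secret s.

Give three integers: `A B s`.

Answer: 12 28 34

Derivation:
A = 3^13 mod 43  (bits of 13 = 1101)
  bit 0 = 1: r = r^2 * 3 mod 43 = 1^2 * 3 = 1*3 = 3
  bit 1 = 1: r = r^2 * 3 mod 43 = 3^2 * 3 = 9*3 = 27
  bit 2 = 0: r = r^2 mod 43 = 27^2 = 41
  bit 3 = 1: r = r^2 * 3 mod 43 = 41^2 * 3 = 4*3 = 12
  -> A = 12
B = 3^5 mod 43  (bits of 5 = 101)
  bit 0 = 1: r = r^2 * 3 mod 43 = 1^2 * 3 = 1*3 = 3
  bit 1 = 0: r = r^2 mod 43 = 3^2 = 9
  bit 2 = 1: r = r^2 * 3 mod 43 = 9^2 * 3 = 38*3 = 28
  -> B = 28
s = B^a = 28^13 mod 43  (bits of 13 = 1101)
  bit 0 = 1: r = r^2 * 28 mod 43 = 1^2 * 28 = 1*28 = 28
  bit 1 = 1: r = r^2 * 28 mod 43 = 28^2 * 28 = 10*28 = 22
  bit 2 = 0: r = r^2 mod 43 = 22^2 = 11
  bit 3 = 1: r = r^2 * 28 mod 43 = 11^2 * 28 = 35*28 = 34
  -> s = B^a = 34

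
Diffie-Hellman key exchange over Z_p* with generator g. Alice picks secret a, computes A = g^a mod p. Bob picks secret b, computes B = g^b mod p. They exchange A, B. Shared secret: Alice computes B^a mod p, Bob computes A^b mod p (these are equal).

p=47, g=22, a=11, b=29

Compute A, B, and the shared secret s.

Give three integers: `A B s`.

Answer: 19 29 38

Derivation:
A = 22^11 mod 47  (bits of 11 = 1011)
  bit 0 = 1: r = r^2 * 22 mod 47 = 1^2 * 22 = 1*22 = 22
  bit 1 = 0: r = r^2 mod 47 = 22^2 = 14
  bit 2 = 1: r = r^2 * 22 mod 47 = 14^2 * 22 = 8*22 = 35
  bit 3 = 1: r = r^2 * 22 mod 47 = 35^2 * 22 = 3*22 = 19
  -> A = 19
B = 22^29 mod 47  (bits of 29 = 11101)
  bit 0 = 1: r = r^2 * 22 mod 47 = 1^2 * 22 = 1*22 = 22
  bit 1 = 1: r = r^2 * 22 mod 47 = 22^2 * 22 = 14*22 = 26
  bit 2 = 1: r = r^2 * 22 mod 47 = 26^2 * 22 = 18*22 = 20
  bit 3 = 0: r = r^2 mod 47 = 20^2 = 24
  bit 4 = 1: r = r^2 * 22 mod 47 = 24^2 * 22 = 12*22 = 29
  -> B = 29
s = B^a = 29^11 mod 47  (bits of 11 = 1011)
  bit 0 = 1: r = r^2 * 29 mod 47 = 1^2 * 29 = 1*29 = 29
  bit 1 = 0: r = r^2 mod 47 = 29^2 = 42
  bit 2 = 1: r = r^2 * 29 mod 47 = 42^2 * 29 = 25*29 = 20
  bit 3 = 1: r = r^2 * 29 mod 47 = 20^2 * 29 = 24*29 = 38
  -> s = B^a = 38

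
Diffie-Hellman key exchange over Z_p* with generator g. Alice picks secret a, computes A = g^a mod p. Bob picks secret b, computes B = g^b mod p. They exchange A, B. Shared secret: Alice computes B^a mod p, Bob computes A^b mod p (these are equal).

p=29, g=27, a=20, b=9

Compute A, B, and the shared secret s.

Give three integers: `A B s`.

Answer: 23 10 7

Derivation:
A = 27^20 mod 29  (bits of 20 = 10100)
  bit 0 = 1: r = r^2 * 27 mod 29 = 1^2 * 27 = 1*27 = 27
  bit 1 = 0: r = r^2 mod 29 = 27^2 = 4
  bit 2 = 1: r = r^2 * 27 mod 29 = 4^2 * 27 = 16*27 = 26
  bit 3 = 0: r = r^2 mod 29 = 26^2 = 9
  bit 4 = 0: r = r^2 mod 29 = 9^2 = 23
  -> A = 23
B = 27^9 mod 29  (bits of 9 = 1001)
  bit 0 = 1: r = r^2 * 27 mod 29 = 1^2 * 27 = 1*27 = 27
  bit 1 = 0: r = r^2 mod 29 = 27^2 = 4
  bit 2 = 0: r = r^2 mod 29 = 4^2 = 16
  bit 3 = 1: r = r^2 * 27 mod 29 = 16^2 * 27 = 24*27 = 10
  -> B = 10
s = B^a = 10^20 mod 29  (bits of 20 = 10100)
  bit 0 = 1: r = r^2 * 10 mod 29 = 1^2 * 10 = 1*10 = 10
  bit 1 = 0: r = r^2 mod 29 = 10^2 = 13
  bit 2 = 1: r = r^2 * 10 mod 29 = 13^2 * 10 = 24*10 = 8
  bit 3 = 0: r = r^2 mod 29 = 8^2 = 6
  bit 4 = 0: r = r^2 mod 29 = 6^2 = 7
  -> s = B^a = 7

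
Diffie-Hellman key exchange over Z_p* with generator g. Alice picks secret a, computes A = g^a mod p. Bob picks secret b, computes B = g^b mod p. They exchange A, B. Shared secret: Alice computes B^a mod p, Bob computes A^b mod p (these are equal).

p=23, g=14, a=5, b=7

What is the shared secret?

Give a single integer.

Answer: 11

Derivation:
A = 14^5 mod 23  (bits of 5 = 101)
  bit 0 = 1: r = r^2 * 14 mod 23 = 1^2 * 14 = 1*14 = 14
  bit 1 = 0: r = r^2 mod 23 = 14^2 = 12
  bit 2 = 1: r = r^2 * 14 mod 23 = 12^2 * 14 = 6*14 = 15
  -> A = 15
B = 14^7 mod 23  (bits of 7 = 111)
  bit 0 = 1: r = r^2 * 14 mod 23 = 1^2 * 14 = 1*14 = 14
  bit 1 = 1: r = r^2 * 14 mod 23 = 14^2 * 14 = 12*14 = 7
  bit 2 = 1: r = r^2 * 14 mod 23 = 7^2 * 14 = 3*14 = 19
  -> B = 19
s = B^a = 19^5 mod 23  (bits of 5 = 101)
  bit 0 = 1: r = r^2 * 19 mod 23 = 1^2 * 19 = 1*19 = 19
  bit 1 = 0: r = r^2 mod 23 = 19^2 = 16
  bit 2 = 1: r = r^2 * 19 mod 23 = 16^2 * 19 = 3*19 = 11
  -> s = B^a = 11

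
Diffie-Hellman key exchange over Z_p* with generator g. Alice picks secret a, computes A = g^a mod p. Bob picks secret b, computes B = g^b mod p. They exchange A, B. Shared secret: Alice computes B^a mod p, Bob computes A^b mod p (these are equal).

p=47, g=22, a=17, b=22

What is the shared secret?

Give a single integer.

Answer: 18

Derivation:
A = 22^17 mod 47  (bits of 17 = 10001)
  bit 0 = 1: r = r^2 * 22 mod 47 = 1^2 * 22 = 1*22 = 22
  bit 1 = 0: r = r^2 mod 47 = 22^2 = 14
  bit 2 = 0: r = r^2 mod 47 = 14^2 = 8
  bit 3 = 0: r = r^2 mod 47 = 8^2 = 17
  bit 4 = 1: r = r^2 * 22 mod 47 = 17^2 * 22 = 7*22 = 13
  -> A = 13
B = 22^22 mod 47  (bits of 22 = 10110)
  bit 0 = 1: r = r^2 * 22 mod 47 = 1^2 * 22 = 1*22 = 22
  bit 1 = 0: r = r^2 mod 47 = 22^2 = 14
  bit 2 = 1: r = r^2 * 22 mod 47 = 14^2 * 22 = 8*22 = 35
  bit 3 = 1: r = r^2 * 22 mod 47 = 35^2 * 22 = 3*22 = 19
  bit 4 = 0: r = r^2 mod 47 = 19^2 = 32
  -> B = 32
s = B^a = 32^17 mod 47  (bits of 17 = 10001)
  bit 0 = 1: r = r^2 * 32 mod 47 = 1^2 * 32 = 1*32 = 32
  bit 1 = 0: r = r^2 mod 47 = 32^2 = 37
  bit 2 = 0: r = r^2 mod 47 = 37^2 = 6
  bit 3 = 0: r = r^2 mod 47 = 6^2 = 36
  bit 4 = 1: r = r^2 * 32 mod 47 = 36^2 * 32 = 27*32 = 18
  -> s = B^a = 18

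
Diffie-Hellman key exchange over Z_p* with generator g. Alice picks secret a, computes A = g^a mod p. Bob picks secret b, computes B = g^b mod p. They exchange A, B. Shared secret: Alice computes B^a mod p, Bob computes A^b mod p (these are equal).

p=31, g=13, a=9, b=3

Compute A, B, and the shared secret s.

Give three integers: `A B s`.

Answer: 29 27 23

Derivation:
A = 13^9 mod 31  (bits of 9 = 1001)
  bit 0 = 1: r = r^2 * 13 mod 31 = 1^2 * 13 = 1*13 = 13
  bit 1 = 0: r = r^2 mod 31 = 13^2 = 14
  bit 2 = 0: r = r^2 mod 31 = 14^2 = 10
  bit 3 = 1: r = r^2 * 13 mod 31 = 10^2 * 13 = 7*13 = 29
  -> A = 29
B = 13^3 mod 31  (bits of 3 = 11)
  bit 0 = 1: r = r^2 * 13 mod 31 = 1^2 * 13 = 1*13 = 13
  bit 1 = 1: r = r^2 * 13 mod 31 = 13^2 * 13 = 14*13 = 27
  -> B = 27
s = B^a = 27^9 mod 31  (bits of 9 = 1001)
  bit 0 = 1: r = r^2 * 27 mod 31 = 1^2 * 27 = 1*27 = 27
  bit 1 = 0: r = r^2 mod 31 = 27^2 = 16
  bit 2 = 0: r = r^2 mod 31 = 16^2 = 8
  bit 3 = 1: r = r^2 * 27 mod 31 = 8^2 * 27 = 2*27 = 23
  -> s = B^a = 23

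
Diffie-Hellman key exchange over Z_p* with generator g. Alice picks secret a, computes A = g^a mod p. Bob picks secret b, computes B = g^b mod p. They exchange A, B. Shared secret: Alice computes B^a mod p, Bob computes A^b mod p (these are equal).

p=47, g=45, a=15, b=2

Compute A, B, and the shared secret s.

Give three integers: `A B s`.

Answer: 38 4 34

Derivation:
A = 45^15 mod 47  (bits of 15 = 1111)
  bit 0 = 1: r = r^2 * 45 mod 47 = 1^2 * 45 = 1*45 = 45
  bit 1 = 1: r = r^2 * 45 mod 47 = 45^2 * 45 = 4*45 = 39
  bit 2 = 1: r = r^2 * 45 mod 47 = 39^2 * 45 = 17*45 = 13
  bit 3 = 1: r = r^2 * 45 mod 47 = 13^2 * 45 = 28*45 = 38
  -> A = 38
B = 45^2 mod 47  (bits of 2 = 10)
  bit 0 = 1: r = r^2 * 45 mod 47 = 1^2 * 45 = 1*45 = 45
  bit 1 = 0: r = r^2 mod 47 = 45^2 = 4
  -> B = 4
s = B^a = 4^15 mod 47  (bits of 15 = 1111)
  bit 0 = 1: r = r^2 * 4 mod 47 = 1^2 * 4 = 1*4 = 4
  bit 1 = 1: r = r^2 * 4 mod 47 = 4^2 * 4 = 16*4 = 17
  bit 2 = 1: r = r^2 * 4 mod 47 = 17^2 * 4 = 7*4 = 28
  bit 3 = 1: r = r^2 * 4 mod 47 = 28^2 * 4 = 32*4 = 34
  -> s = B^a = 34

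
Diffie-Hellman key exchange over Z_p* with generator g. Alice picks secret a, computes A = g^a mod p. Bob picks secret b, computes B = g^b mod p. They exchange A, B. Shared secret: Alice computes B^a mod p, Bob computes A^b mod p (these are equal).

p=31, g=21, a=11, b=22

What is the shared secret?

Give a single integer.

Answer: 7

Derivation:
A = 21^11 mod 31  (bits of 11 = 1011)
  bit 0 = 1: r = r^2 * 21 mod 31 = 1^2 * 21 = 1*21 = 21
  bit 1 = 0: r = r^2 mod 31 = 21^2 = 7
  bit 2 = 1: r = r^2 * 21 mod 31 = 7^2 * 21 = 18*21 = 6
  bit 3 = 1: r = r^2 * 21 mod 31 = 6^2 * 21 = 5*21 = 12
  -> A = 12
B = 21^22 mod 31  (bits of 22 = 10110)
  bit 0 = 1: r = r^2 * 21 mod 31 = 1^2 * 21 = 1*21 = 21
  bit 1 = 0: r = r^2 mod 31 = 21^2 = 7
  bit 2 = 1: r = r^2 * 21 mod 31 = 7^2 * 21 = 18*21 = 6
  bit 3 = 1: r = r^2 * 21 mod 31 = 6^2 * 21 = 5*21 = 12
  bit 4 = 0: r = r^2 mod 31 = 12^2 = 20
  -> B = 20
s = B^a = 20^11 mod 31  (bits of 11 = 1011)
  bit 0 = 1: r = r^2 * 20 mod 31 = 1^2 * 20 = 1*20 = 20
  bit 1 = 0: r = r^2 mod 31 = 20^2 = 28
  bit 2 = 1: r = r^2 * 20 mod 31 = 28^2 * 20 = 9*20 = 25
  bit 3 = 1: r = r^2 * 20 mod 31 = 25^2 * 20 = 5*20 = 7
  -> s = B^a = 7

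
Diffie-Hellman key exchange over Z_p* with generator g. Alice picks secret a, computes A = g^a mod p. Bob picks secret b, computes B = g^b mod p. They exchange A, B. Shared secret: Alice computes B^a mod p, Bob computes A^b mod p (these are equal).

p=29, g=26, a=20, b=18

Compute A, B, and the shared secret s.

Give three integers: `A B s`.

Answer: 25 6 24

Derivation:
A = 26^20 mod 29  (bits of 20 = 10100)
  bit 0 = 1: r = r^2 * 26 mod 29 = 1^2 * 26 = 1*26 = 26
  bit 1 = 0: r = r^2 mod 29 = 26^2 = 9
  bit 2 = 1: r = r^2 * 26 mod 29 = 9^2 * 26 = 23*26 = 18
  bit 3 = 0: r = r^2 mod 29 = 18^2 = 5
  bit 4 = 0: r = r^2 mod 29 = 5^2 = 25
  -> A = 25
B = 26^18 mod 29  (bits of 18 = 10010)
  bit 0 = 1: r = r^2 * 26 mod 29 = 1^2 * 26 = 1*26 = 26
  bit 1 = 0: r = r^2 mod 29 = 26^2 = 9
  bit 2 = 0: r = r^2 mod 29 = 9^2 = 23
  bit 3 = 1: r = r^2 * 26 mod 29 = 23^2 * 26 = 7*26 = 8
  bit 4 = 0: r = r^2 mod 29 = 8^2 = 6
  -> B = 6
s = B^a = 6^20 mod 29  (bits of 20 = 10100)
  bit 0 = 1: r = r^2 * 6 mod 29 = 1^2 * 6 = 1*6 = 6
  bit 1 = 0: r = r^2 mod 29 = 6^2 = 7
  bit 2 = 1: r = r^2 * 6 mod 29 = 7^2 * 6 = 20*6 = 4
  bit 3 = 0: r = r^2 mod 29 = 4^2 = 16
  bit 4 = 0: r = r^2 mod 29 = 16^2 = 24
  -> s = B^a = 24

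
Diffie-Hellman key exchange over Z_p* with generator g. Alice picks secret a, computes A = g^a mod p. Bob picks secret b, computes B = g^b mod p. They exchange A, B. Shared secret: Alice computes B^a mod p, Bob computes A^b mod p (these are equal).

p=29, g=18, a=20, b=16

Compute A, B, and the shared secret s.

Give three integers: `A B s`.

A = 18^20 mod 29  (bits of 20 = 10100)
  bit 0 = 1: r = r^2 * 18 mod 29 = 1^2 * 18 = 1*18 = 18
  bit 1 = 0: r = r^2 mod 29 = 18^2 = 5
  bit 2 = 1: r = r^2 * 18 mod 29 = 5^2 * 18 = 25*18 = 15
  bit 3 = 0: r = r^2 mod 29 = 15^2 = 22
  bit 4 = 0: r = r^2 mod 29 = 22^2 = 20
  -> A = 20
B = 18^16 mod 29  (bits of 16 = 10000)
  bit 0 = 1: r = r^2 * 18 mod 29 = 1^2 * 18 = 1*18 = 18
  bit 1 = 0: r = r^2 mod 29 = 18^2 = 5
  bit 2 = 0: r = r^2 mod 29 = 5^2 = 25
  bit 3 = 0: r = r^2 mod 29 = 25^2 = 16
  bit 4 = 0: r = r^2 mod 29 = 16^2 = 24
  -> B = 24
s = B^a = 24^20 mod 29  (bits of 20 = 10100)
  bit 0 = 1: r = r^2 * 24 mod 29 = 1^2 * 24 = 1*24 = 24
  bit 1 = 0: r = r^2 mod 29 = 24^2 = 25
  bit 2 = 1: r = r^2 * 24 mod 29 = 25^2 * 24 = 16*24 = 7
  bit 3 = 0: r = r^2 mod 29 = 7^2 = 20
  bit 4 = 0: r = r^2 mod 29 = 20^2 = 23
  -> s = B^a = 23

Answer: 20 24 23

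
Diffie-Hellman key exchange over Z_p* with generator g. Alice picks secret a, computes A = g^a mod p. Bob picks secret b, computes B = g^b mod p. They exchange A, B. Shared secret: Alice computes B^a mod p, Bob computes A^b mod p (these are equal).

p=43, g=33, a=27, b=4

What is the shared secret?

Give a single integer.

Answer: 11

Derivation:
A = 33^27 mod 43  (bits of 27 = 11011)
  bit 0 = 1: r = r^2 * 33 mod 43 = 1^2 * 33 = 1*33 = 33
  bit 1 = 1: r = r^2 * 33 mod 43 = 33^2 * 33 = 14*33 = 32
  bit 2 = 0: r = r^2 mod 43 = 32^2 = 35
  bit 3 = 1: r = r^2 * 33 mod 43 = 35^2 * 33 = 21*33 = 5
  bit 4 = 1: r = r^2 * 33 mod 43 = 5^2 * 33 = 25*33 = 8
  -> A = 8
B = 33^4 mod 43  (bits of 4 = 100)
  bit 0 = 1: r = r^2 * 33 mod 43 = 1^2 * 33 = 1*33 = 33
  bit 1 = 0: r = r^2 mod 43 = 33^2 = 14
  bit 2 = 0: r = r^2 mod 43 = 14^2 = 24
  -> B = 24
s = B^a = 24^27 mod 43  (bits of 27 = 11011)
  bit 0 = 1: r = r^2 * 24 mod 43 = 1^2 * 24 = 1*24 = 24
  bit 1 = 1: r = r^2 * 24 mod 43 = 24^2 * 24 = 17*24 = 21
  bit 2 = 0: r = r^2 mod 43 = 21^2 = 11
  bit 3 = 1: r = r^2 * 24 mod 43 = 11^2 * 24 = 35*24 = 23
  bit 4 = 1: r = r^2 * 24 mod 43 = 23^2 * 24 = 13*24 = 11
  -> s = B^a = 11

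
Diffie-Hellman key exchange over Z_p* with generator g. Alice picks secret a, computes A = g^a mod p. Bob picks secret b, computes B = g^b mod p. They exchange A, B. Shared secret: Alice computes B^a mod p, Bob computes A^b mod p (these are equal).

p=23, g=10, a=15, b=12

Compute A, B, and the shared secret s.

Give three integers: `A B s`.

Answer: 5 13 18

Derivation:
A = 10^15 mod 23  (bits of 15 = 1111)
  bit 0 = 1: r = r^2 * 10 mod 23 = 1^2 * 10 = 1*10 = 10
  bit 1 = 1: r = r^2 * 10 mod 23 = 10^2 * 10 = 8*10 = 11
  bit 2 = 1: r = r^2 * 10 mod 23 = 11^2 * 10 = 6*10 = 14
  bit 3 = 1: r = r^2 * 10 mod 23 = 14^2 * 10 = 12*10 = 5
  -> A = 5
B = 10^12 mod 23  (bits of 12 = 1100)
  bit 0 = 1: r = r^2 * 10 mod 23 = 1^2 * 10 = 1*10 = 10
  bit 1 = 1: r = r^2 * 10 mod 23 = 10^2 * 10 = 8*10 = 11
  bit 2 = 0: r = r^2 mod 23 = 11^2 = 6
  bit 3 = 0: r = r^2 mod 23 = 6^2 = 13
  -> B = 13
s = B^a = 13^15 mod 23  (bits of 15 = 1111)
  bit 0 = 1: r = r^2 * 13 mod 23 = 1^2 * 13 = 1*13 = 13
  bit 1 = 1: r = r^2 * 13 mod 23 = 13^2 * 13 = 8*13 = 12
  bit 2 = 1: r = r^2 * 13 mod 23 = 12^2 * 13 = 6*13 = 9
  bit 3 = 1: r = r^2 * 13 mod 23 = 9^2 * 13 = 12*13 = 18
  -> s = B^a = 18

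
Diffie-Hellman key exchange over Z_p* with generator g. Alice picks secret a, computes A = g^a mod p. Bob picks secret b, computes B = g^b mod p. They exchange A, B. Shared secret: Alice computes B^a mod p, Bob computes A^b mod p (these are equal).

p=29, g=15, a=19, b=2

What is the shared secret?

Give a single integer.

A = 15^19 mod 29  (bits of 19 = 10011)
  bit 0 = 1: r = r^2 * 15 mod 29 = 1^2 * 15 = 1*15 = 15
  bit 1 = 0: r = r^2 mod 29 = 15^2 = 22
  bit 2 = 0: r = r^2 mod 29 = 22^2 = 20
  bit 3 = 1: r = r^2 * 15 mod 29 = 20^2 * 15 = 23*15 = 26
  bit 4 = 1: r = r^2 * 15 mod 29 = 26^2 * 15 = 9*15 = 19
  -> A = 19
B = 15^2 mod 29  (bits of 2 = 10)
  bit 0 = 1: r = r^2 * 15 mod 29 = 1^2 * 15 = 1*15 = 15
  bit 1 = 0: r = r^2 mod 29 = 15^2 = 22
  -> B = 22
s = B^a = 22^19 mod 29  (bits of 19 = 10011)
  bit 0 = 1: r = r^2 * 22 mod 29 = 1^2 * 22 = 1*22 = 22
  bit 1 = 0: r = r^2 mod 29 = 22^2 = 20
  bit 2 = 0: r = r^2 mod 29 = 20^2 = 23
  bit 3 = 1: r = r^2 * 22 mod 29 = 23^2 * 22 = 7*22 = 9
  bit 4 = 1: r = r^2 * 22 mod 29 = 9^2 * 22 = 23*22 = 13
  -> s = B^a = 13

Answer: 13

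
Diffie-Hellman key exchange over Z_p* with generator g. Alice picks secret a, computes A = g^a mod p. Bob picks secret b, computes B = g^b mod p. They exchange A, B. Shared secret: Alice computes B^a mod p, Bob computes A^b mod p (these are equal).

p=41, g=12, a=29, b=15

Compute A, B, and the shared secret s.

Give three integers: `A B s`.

A = 12^29 mod 41  (bits of 29 = 11101)
  bit 0 = 1: r = r^2 * 12 mod 41 = 1^2 * 12 = 1*12 = 12
  bit 1 = 1: r = r^2 * 12 mod 41 = 12^2 * 12 = 21*12 = 6
  bit 2 = 1: r = r^2 * 12 mod 41 = 6^2 * 12 = 36*12 = 22
  bit 3 = 0: r = r^2 mod 41 = 22^2 = 33
  bit 4 = 1: r = r^2 * 12 mod 41 = 33^2 * 12 = 23*12 = 30
  -> A = 30
B = 12^15 mod 41  (bits of 15 = 1111)
  bit 0 = 1: r = r^2 * 12 mod 41 = 1^2 * 12 = 1*12 = 12
  bit 1 = 1: r = r^2 * 12 mod 41 = 12^2 * 12 = 21*12 = 6
  bit 2 = 1: r = r^2 * 12 mod 41 = 6^2 * 12 = 36*12 = 22
  bit 3 = 1: r = r^2 * 12 mod 41 = 22^2 * 12 = 33*12 = 27
  -> B = 27
s = B^a = 27^29 mod 41  (bits of 29 = 11101)
  bit 0 = 1: r = r^2 * 27 mod 41 = 1^2 * 27 = 1*27 = 27
  bit 1 = 1: r = r^2 * 27 mod 41 = 27^2 * 27 = 32*27 = 3
  bit 2 = 1: r = r^2 * 27 mod 41 = 3^2 * 27 = 9*27 = 38
  bit 3 = 0: r = r^2 mod 41 = 38^2 = 9
  bit 4 = 1: r = r^2 * 27 mod 41 = 9^2 * 27 = 40*27 = 14
  -> s = B^a = 14

Answer: 30 27 14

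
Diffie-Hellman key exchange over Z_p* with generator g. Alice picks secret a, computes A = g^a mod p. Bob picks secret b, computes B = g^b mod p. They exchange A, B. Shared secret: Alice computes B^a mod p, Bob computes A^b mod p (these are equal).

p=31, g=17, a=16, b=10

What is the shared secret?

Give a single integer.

Answer: 25

Derivation:
A = 17^16 mod 31  (bits of 16 = 10000)
  bit 0 = 1: r = r^2 * 17 mod 31 = 1^2 * 17 = 1*17 = 17
  bit 1 = 0: r = r^2 mod 31 = 17^2 = 10
  bit 2 = 0: r = r^2 mod 31 = 10^2 = 7
  bit 3 = 0: r = r^2 mod 31 = 7^2 = 18
  bit 4 = 0: r = r^2 mod 31 = 18^2 = 14
  -> A = 14
B = 17^10 mod 31  (bits of 10 = 1010)
  bit 0 = 1: r = r^2 * 17 mod 31 = 1^2 * 17 = 1*17 = 17
  bit 1 = 0: r = r^2 mod 31 = 17^2 = 10
  bit 2 = 1: r = r^2 * 17 mod 31 = 10^2 * 17 = 7*17 = 26
  bit 3 = 0: r = r^2 mod 31 = 26^2 = 25
  -> B = 25
s = B^a = 25^16 mod 31  (bits of 16 = 10000)
  bit 0 = 1: r = r^2 * 25 mod 31 = 1^2 * 25 = 1*25 = 25
  bit 1 = 0: r = r^2 mod 31 = 25^2 = 5
  bit 2 = 0: r = r^2 mod 31 = 5^2 = 25
  bit 3 = 0: r = r^2 mod 31 = 25^2 = 5
  bit 4 = 0: r = r^2 mod 31 = 5^2 = 25
  -> s = B^a = 25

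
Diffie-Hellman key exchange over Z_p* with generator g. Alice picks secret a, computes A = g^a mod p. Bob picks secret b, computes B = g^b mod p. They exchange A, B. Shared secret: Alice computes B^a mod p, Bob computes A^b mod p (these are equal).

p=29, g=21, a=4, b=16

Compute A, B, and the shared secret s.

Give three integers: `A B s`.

A = 21^4 mod 29  (bits of 4 = 100)
  bit 0 = 1: r = r^2 * 21 mod 29 = 1^2 * 21 = 1*21 = 21
  bit 1 = 0: r = r^2 mod 29 = 21^2 = 6
  bit 2 = 0: r = r^2 mod 29 = 6^2 = 7
  -> A = 7
B = 21^16 mod 29  (bits of 16 = 10000)
  bit 0 = 1: r = r^2 * 21 mod 29 = 1^2 * 21 = 1*21 = 21
  bit 1 = 0: r = r^2 mod 29 = 21^2 = 6
  bit 2 = 0: r = r^2 mod 29 = 6^2 = 7
  bit 3 = 0: r = r^2 mod 29 = 7^2 = 20
  bit 4 = 0: r = r^2 mod 29 = 20^2 = 23
  -> B = 23
s = B^a = 23^4 mod 29  (bits of 4 = 100)
  bit 0 = 1: r = r^2 * 23 mod 29 = 1^2 * 23 = 1*23 = 23
  bit 1 = 0: r = r^2 mod 29 = 23^2 = 7
  bit 2 = 0: r = r^2 mod 29 = 7^2 = 20
  -> s = B^a = 20

Answer: 7 23 20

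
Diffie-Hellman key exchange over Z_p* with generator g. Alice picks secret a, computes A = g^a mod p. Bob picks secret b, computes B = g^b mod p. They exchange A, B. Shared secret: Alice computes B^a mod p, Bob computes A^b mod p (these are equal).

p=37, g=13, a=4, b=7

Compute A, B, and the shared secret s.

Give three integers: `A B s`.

A = 13^4 mod 37  (bits of 4 = 100)
  bit 0 = 1: r = r^2 * 13 mod 37 = 1^2 * 13 = 1*13 = 13
  bit 1 = 0: r = r^2 mod 37 = 13^2 = 21
  bit 2 = 0: r = r^2 mod 37 = 21^2 = 34
  -> A = 34
B = 13^7 mod 37  (bits of 7 = 111)
  bit 0 = 1: r = r^2 * 13 mod 37 = 1^2 * 13 = 1*13 = 13
  bit 1 = 1: r = r^2 * 13 mod 37 = 13^2 * 13 = 21*13 = 14
  bit 2 = 1: r = r^2 * 13 mod 37 = 14^2 * 13 = 11*13 = 32
  -> B = 32
s = B^a = 32^4 mod 37  (bits of 4 = 100)
  bit 0 = 1: r = r^2 * 32 mod 37 = 1^2 * 32 = 1*32 = 32
  bit 1 = 0: r = r^2 mod 37 = 32^2 = 25
  bit 2 = 0: r = r^2 mod 37 = 25^2 = 33
  -> s = B^a = 33

Answer: 34 32 33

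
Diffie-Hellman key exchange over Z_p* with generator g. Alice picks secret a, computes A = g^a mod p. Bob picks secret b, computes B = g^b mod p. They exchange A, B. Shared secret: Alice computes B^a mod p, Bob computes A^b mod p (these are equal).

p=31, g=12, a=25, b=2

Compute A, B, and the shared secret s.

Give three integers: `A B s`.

A = 12^25 mod 31  (bits of 25 = 11001)
  bit 0 = 1: r = r^2 * 12 mod 31 = 1^2 * 12 = 1*12 = 12
  bit 1 = 1: r = r^2 * 12 mod 31 = 12^2 * 12 = 20*12 = 23
  bit 2 = 0: r = r^2 mod 31 = 23^2 = 2
  bit 3 = 0: r = r^2 mod 31 = 2^2 = 4
  bit 4 = 1: r = r^2 * 12 mod 31 = 4^2 * 12 = 16*12 = 6
  -> A = 6
B = 12^2 mod 31  (bits of 2 = 10)
  bit 0 = 1: r = r^2 * 12 mod 31 = 1^2 * 12 = 1*12 = 12
  bit 1 = 0: r = r^2 mod 31 = 12^2 = 20
  -> B = 20
s = B^a = 20^25 mod 31  (bits of 25 = 11001)
  bit 0 = 1: r = r^2 * 20 mod 31 = 1^2 * 20 = 1*20 = 20
  bit 1 = 1: r = r^2 * 20 mod 31 = 20^2 * 20 = 28*20 = 2
  bit 2 = 0: r = r^2 mod 31 = 2^2 = 4
  bit 3 = 0: r = r^2 mod 31 = 4^2 = 16
  bit 4 = 1: r = r^2 * 20 mod 31 = 16^2 * 20 = 8*20 = 5
  -> s = B^a = 5

Answer: 6 20 5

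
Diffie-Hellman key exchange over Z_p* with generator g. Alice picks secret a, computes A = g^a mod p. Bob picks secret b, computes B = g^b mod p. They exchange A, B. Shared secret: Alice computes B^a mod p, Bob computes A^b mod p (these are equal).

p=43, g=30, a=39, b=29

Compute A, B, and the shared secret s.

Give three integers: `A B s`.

Answer: 32 5 32

Derivation:
A = 30^39 mod 43  (bits of 39 = 100111)
  bit 0 = 1: r = r^2 * 30 mod 43 = 1^2 * 30 = 1*30 = 30
  bit 1 = 0: r = r^2 mod 43 = 30^2 = 40
  bit 2 = 0: r = r^2 mod 43 = 40^2 = 9
  bit 3 = 1: r = r^2 * 30 mod 43 = 9^2 * 30 = 38*30 = 22
  bit 4 = 1: r = r^2 * 30 mod 43 = 22^2 * 30 = 11*30 = 29
  bit 5 = 1: r = r^2 * 30 mod 43 = 29^2 * 30 = 24*30 = 32
  -> A = 32
B = 30^29 mod 43  (bits of 29 = 11101)
  bit 0 = 1: r = r^2 * 30 mod 43 = 1^2 * 30 = 1*30 = 30
  bit 1 = 1: r = r^2 * 30 mod 43 = 30^2 * 30 = 40*30 = 39
  bit 2 = 1: r = r^2 * 30 mod 43 = 39^2 * 30 = 16*30 = 7
  bit 3 = 0: r = r^2 mod 43 = 7^2 = 6
  bit 4 = 1: r = r^2 * 30 mod 43 = 6^2 * 30 = 36*30 = 5
  -> B = 5
s = B^a = 5^39 mod 43  (bits of 39 = 100111)
  bit 0 = 1: r = r^2 * 5 mod 43 = 1^2 * 5 = 1*5 = 5
  bit 1 = 0: r = r^2 mod 43 = 5^2 = 25
  bit 2 = 0: r = r^2 mod 43 = 25^2 = 23
  bit 3 = 1: r = r^2 * 5 mod 43 = 23^2 * 5 = 13*5 = 22
  bit 4 = 1: r = r^2 * 5 mod 43 = 22^2 * 5 = 11*5 = 12
  bit 5 = 1: r = r^2 * 5 mod 43 = 12^2 * 5 = 15*5 = 32
  -> s = B^a = 32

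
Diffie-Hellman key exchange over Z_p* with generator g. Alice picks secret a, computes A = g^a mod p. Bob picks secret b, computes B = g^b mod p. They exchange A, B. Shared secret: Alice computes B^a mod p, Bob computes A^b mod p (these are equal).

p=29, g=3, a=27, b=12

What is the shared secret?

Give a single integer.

Answer: 20

Derivation:
A = 3^27 mod 29  (bits of 27 = 11011)
  bit 0 = 1: r = r^2 * 3 mod 29 = 1^2 * 3 = 1*3 = 3
  bit 1 = 1: r = r^2 * 3 mod 29 = 3^2 * 3 = 9*3 = 27
  bit 2 = 0: r = r^2 mod 29 = 27^2 = 4
  bit 3 = 1: r = r^2 * 3 mod 29 = 4^2 * 3 = 16*3 = 19
  bit 4 = 1: r = r^2 * 3 mod 29 = 19^2 * 3 = 13*3 = 10
  -> A = 10
B = 3^12 mod 29  (bits of 12 = 1100)
  bit 0 = 1: r = r^2 * 3 mod 29 = 1^2 * 3 = 1*3 = 3
  bit 1 = 1: r = r^2 * 3 mod 29 = 3^2 * 3 = 9*3 = 27
  bit 2 = 0: r = r^2 mod 29 = 27^2 = 4
  bit 3 = 0: r = r^2 mod 29 = 4^2 = 16
  -> B = 16
s = B^a = 16^27 mod 29  (bits of 27 = 11011)
  bit 0 = 1: r = r^2 * 16 mod 29 = 1^2 * 16 = 1*16 = 16
  bit 1 = 1: r = r^2 * 16 mod 29 = 16^2 * 16 = 24*16 = 7
  bit 2 = 0: r = r^2 mod 29 = 7^2 = 20
  bit 3 = 1: r = r^2 * 16 mod 29 = 20^2 * 16 = 23*16 = 20
  bit 4 = 1: r = r^2 * 16 mod 29 = 20^2 * 16 = 23*16 = 20
  -> s = B^a = 20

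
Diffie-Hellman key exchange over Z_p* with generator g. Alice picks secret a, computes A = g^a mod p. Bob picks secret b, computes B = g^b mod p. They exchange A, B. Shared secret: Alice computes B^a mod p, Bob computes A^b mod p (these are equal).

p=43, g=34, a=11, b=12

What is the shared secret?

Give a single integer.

A = 34^11 mod 43  (bits of 11 = 1011)
  bit 0 = 1: r = r^2 * 34 mod 43 = 1^2 * 34 = 1*34 = 34
  bit 1 = 0: r = r^2 mod 43 = 34^2 = 38
  bit 2 = 1: r = r^2 * 34 mod 43 = 38^2 * 34 = 25*34 = 33
  bit 3 = 1: r = r^2 * 34 mod 43 = 33^2 * 34 = 14*34 = 3
  -> A = 3
B = 34^12 mod 43  (bits of 12 = 1100)
  bit 0 = 1: r = r^2 * 34 mod 43 = 1^2 * 34 = 1*34 = 34
  bit 1 = 1: r = r^2 * 34 mod 43 = 34^2 * 34 = 38*34 = 2
  bit 2 = 0: r = r^2 mod 43 = 2^2 = 4
  bit 3 = 0: r = r^2 mod 43 = 4^2 = 16
  -> B = 16
s = B^a = 16^11 mod 43  (bits of 11 = 1011)
  bit 0 = 1: r = r^2 * 16 mod 43 = 1^2 * 16 = 1*16 = 16
  bit 1 = 0: r = r^2 mod 43 = 16^2 = 41
  bit 2 = 1: r = r^2 * 16 mod 43 = 41^2 * 16 = 4*16 = 21
  bit 3 = 1: r = r^2 * 16 mod 43 = 21^2 * 16 = 11*16 = 4
  -> s = B^a = 4

Answer: 4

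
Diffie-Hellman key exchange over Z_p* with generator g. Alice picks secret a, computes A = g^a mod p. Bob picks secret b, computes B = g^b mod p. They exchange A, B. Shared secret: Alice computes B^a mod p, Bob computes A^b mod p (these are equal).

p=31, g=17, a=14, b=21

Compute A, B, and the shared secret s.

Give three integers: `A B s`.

Answer: 20 23 4

Derivation:
A = 17^14 mod 31  (bits of 14 = 1110)
  bit 0 = 1: r = r^2 * 17 mod 31 = 1^2 * 17 = 1*17 = 17
  bit 1 = 1: r = r^2 * 17 mod 31 = 17^2 * 17 = 10*17 = 15
  bit 2 = 1: r = r^2 * 17 mod 31 = 15^2 * 17 = 8*17 = 12
  bit 3 = 0: r = r^2 mod 31 = 12^2 = 20
  -> A = 20
B = 17^21 mod 31  (bits of 21 = 10101)
  bit 0 = 1: r = r^2 * 17 mod 31 = 1^2 * 17 = 1*17 = 17
  bit 1 = 0: r = r^2 mod 31 = 17^2 = 10
  bit 2 = 1: r = r^2 * 17 mod 31 = 10^2 * 17 = 7*17 = 26
  bit 3 = 0: r = r^2 mod 31 = 26^2 = 25
  bit 4 = 1: r = r^2 * 17 mod 31 = 25^2 * 17 = 5*17 = 23
  -> B = 23
s = B^a = 23^14 mod 31  (bits of 14 = 1110)
  bit 0 = 1: r = r^2 * 23 mod 31 = 1^2 * 23 = 1*23 = 23
  bit 1 = 1: r = r^2 * 23 mod 31 = 23^2 * 23 = 2*23 = 15
  bit 2 = 1: r = r^2 * 23 mod 31 = 15^2 * 23 = 8*23 = 29
  bit 3 = 0: r = r^2 mod 31 = 29^2 = 4
  -> s = B^a = 4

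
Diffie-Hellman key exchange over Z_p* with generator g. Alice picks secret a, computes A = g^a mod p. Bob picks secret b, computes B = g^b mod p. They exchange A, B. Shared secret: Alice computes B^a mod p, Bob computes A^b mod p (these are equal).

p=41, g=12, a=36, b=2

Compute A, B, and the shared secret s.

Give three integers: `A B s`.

Answer: 4 21 16

Derivation:
A = 12^36 mod 41  (bits of 36 = 100100)
  bit 0 = 1: r = r^2 * 12 mod 41 = 1^2 * 12 = 1*12 = 12
  bit 1 = 0: r = r^2 mod 41 = 12^2 = 21
  bit 2 = 0: r = r^2 mod 41 = 21^2 = 31
  bit 3 = 1: r = r^2 * 12 mod 41 = 31^2 * 12 = 18*12 = 11
  bit 4 = 0: r = r^2 mod 41 = 11^2 = 39
  bit 5 = 0: r = r^2 mod 41 = 39^2 = 4
  -> A = 4
B = 12^2 mod 41  (bits of 2 = 10)
  bit 0 = 1: r = r^2 * 12 mod 41 = 1^2 * 12 = 1*12 = 12
  bit 1 = 0: r = r^2 mod 41 = 12^2 = 21
  -> B = 21
s = B^a = 21^36 mod 41  (bits of 36 = 100100)
  bit 0 = 1: r = r^2 * 21 mod 41 = 1^2 * 21 = 1*21 = 21
  bit 1 = 0: r = r^2 mod 41 = 21^2 = 31
  bit 2 = 0: r = r^2 mod 41 = 31^2 = 18
  bit 3 = 1: r = r^2 * 21 mod 41 = 18^2 * 21 = 37*21 = 39
  bit 4 = 0: r = r^2 mod 41 = 39^2 = 4
  bit 5 = 0: r = r^2 mod 41 = 4^2 = 16
  -> s = B^a = 16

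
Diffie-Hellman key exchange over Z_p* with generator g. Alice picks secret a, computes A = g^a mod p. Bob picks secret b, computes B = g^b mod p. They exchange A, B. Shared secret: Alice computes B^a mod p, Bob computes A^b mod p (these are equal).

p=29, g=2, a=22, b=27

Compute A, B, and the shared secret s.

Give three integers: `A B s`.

Answer: 5 15 6

Derivation:
A = 2^22 mod 29  (bits of 22 = 10110)
  bit 0 = 1: r = r^2 * 2 mod 29 = 1^2 * 2 = 1*2 = 2
  bit 1 = 0: r = r^2 mod 29 = 2^2 = 4
  bit 2 = 1: r = r^2 * 2 mod 29 = 4^2 * 2 = 16*2 = 3
  bit 3 = 1: r = r^2 * 2 mod 29 = 3^2 * 2 = 9*2 = 18
  bit 4 = 0: r = r^2 mod 29 = 18^2 = 5
  -> A = 5
B = 2^27 mod 29  (bits of 27 = 11011)
  bit 0 = 1: r = r^2 * 2 mod 29 = 1^2 * 2 = 1*2 = 2
  bit 1 = 1: r = r^2 * 2 mod 29 = 2^2 * 2 = 4*2 = 8
  bit 2 = 0: r = r^2 mod 29 = 8^2 = 6
  bit 3 = 1: r = r^2 * 2 mod 29 = 6^2 * 2 = 7*2 = 14
  bit 4 = 1: r = r^2 * 2 mod 29 = 14^2 * 2 = 22*2 = 15
  -> B = 15
s = B^a = 15^22 mod 29  (bits of 22 = 10110)
  bit 0 = 1: r = r^2 * 15 mod 29 = 1^2 * 15 = 1*15 = 15
  bit 1 = 0: r = r^2 mod 29 = 15^2 = 22
  bit 2 = 1: r = r^2 * 15 mod 29 = 22^2 * 15 = 20*15 = 10
  bit 3 = 1: r = r^2 * 15 mod 29 = 10^2 * 15 = 13*15 = 21
  bit 4 = 0: r = r^2 mod 29 = 21^2 = 6
  -> s = B^a = 6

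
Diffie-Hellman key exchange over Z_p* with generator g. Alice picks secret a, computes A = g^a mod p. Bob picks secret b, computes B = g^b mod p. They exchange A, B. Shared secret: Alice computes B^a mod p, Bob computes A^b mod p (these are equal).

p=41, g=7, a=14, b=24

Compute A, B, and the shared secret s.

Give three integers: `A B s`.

Answer: 2 18 16

Derivation:
A = 7^14 mod 41  (bits of 14 = 1110)
  bit 0 = 1: r = r^2 * 7 mod 41 = 1^2 * 7 = 1*7 = 7
  bit 1 = 1: r = r^2 * 7 mod 41 = 7^2 * 7 = 8*7 = 15
  bit 2 = 1: r = r^2 * 7 mod 41 = 15^2 * 7 = 20*7 = 17
  bit 3 = 0: r = r^2 mod 41 = 17^2 = 2
  -> A = 2
B = 7^24 mod 41  (bits of 24 = 11000)
  bit 0 = 1: r = r^2 * 7 mod 41 = 1^2 * 7 = 1*7 = 7
  bit 1 = 1: r = r^2 * 7 mod 41 = 7^2 * 7 = 8*7 = 15
  bit 2 = 0: r = r^2 mod 41 = 15^2 = 20
  bit 3 = 0: r = r^2 mod 41 = 20^2 = 31
  bit 4 = 0: r = r^2 mod 41 = 31^2 = 18
  -> B = 18
s = B^a = 18^14 mod 41  (bits of 14 = 1110)
  bit 0 = 1: r = r^2 * 18 mod 41 = 1^2 * 18 = 1*18 = 18
  bit 1 = 1: r = r^2 * 18 mod 41 = 18^2 * 18 = 37*18 = 10
  bit 2 = 1: r = r^2 * 18 mod 41 = 10^2 * 18 = 18*18 = 37
  bit 3 = 0: r = r^2 mod 41 = 37^2 = 16
  -> s = B^a = 16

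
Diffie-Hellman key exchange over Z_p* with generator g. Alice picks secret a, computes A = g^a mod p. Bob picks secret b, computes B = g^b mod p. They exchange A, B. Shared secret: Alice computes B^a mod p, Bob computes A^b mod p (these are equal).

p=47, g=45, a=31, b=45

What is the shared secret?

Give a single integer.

A = 45^31 mod 47  (bits of 31 = 11111)
  bit 0 = 1: r = r^2 * 45 mod 47 = 1^2 * 45 = 1*45 = 45
  bit 1 = 1: r = r^2 * 45 mod 47 = 45^2 * 45 = 4*45 = 39
  bit 2 = 1: r = r^2 * 45 mod 47 = 39^2 * 45 = 17*45 = 13
  bit 3 = 1: r = r^2 * 45 mod 47 = 13^2 * 45 = 28*45 = 38
  bit 4 = 1: r = r^2 * 45 mod 47 = 38^2 * 45 = 34*45 = 26
  -> A = 26
B = 45^45 mod 47  (bits of 45 = 101101)
  bit 0 = 1: r = r^2 * 45 mod 47 = 1^2 * 45 = 1*45 = 45
  bit 1 = 0: r = r^2 mod 47 = 45^2 = 4
  bit 2 = 1: r = r^2 * 45 mod 47 = 4^2 * 45 = 16*45 = 15
  bit 3 = 1: r = r^2 * 45 mod 47 = 15^2 * 45 = 37*45 = 20
  bit 4 = 0: r = r^2 mod 47 = 20^2 = 24
  bit 5 = 1: r = r^2 * 45 mod 47 = 24^2 * 45 = 12*45 = 23
  -> B = 23
s = B^a = 23^31 mod 47  (bits of 31 = 11111)
  bit 0 = 1: r = r^2 * 23 mod 47 = 1^2 * 23 = 1*23 = 23
  bit 1 = 1: r = r^2 * 23 mod 47 = 23^2 * 23 = 12*23 = 41
  bit 2 = 1: r = r^2 * 23 mod 47 = 41^2 * 23 = 36*23 = 29
  bit 3 = 1: r = r^2 * 23 mod 47 = 29^2 * 23 = 42*23 = 26
  bit 4 = 1: r = r^2 * 23 mod 47 = 26^2 * 23 = 18*23 = 38
  -> s = B^a = 38

Answer: 38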